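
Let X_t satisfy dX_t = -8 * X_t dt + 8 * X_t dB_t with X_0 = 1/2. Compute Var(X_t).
Var(X_t) = (exp(64*t) - 1)*exp(-16*t)/4

For GBM dX = mu X dt + sigma X dB with X_0 = x_0, apply Itô to Y = log X: dY = (mu - sigma^2/2) dt + sigma dB, so Y_t = log(x_0) + (mu - sigma^2/2) t + sigma B_t and hence X_t = x_0 * exp((mu - sigma^2/2) t + sigma B_t).
With mu = -8, sigma = 8, x_0 = 1/2, this gives:
  X_t = 1/2 * exp((-40) * t + (8) * B_t).
Since sigma*B_t ~ Normal(0, sigma^2 t), E[exp(sigma*B_t)] = exp(sigma^2 t / 2); so E[X_t] = x_0 * exp((mu - sigma^2/2) t) * exp(sigma^2 t / 2) = x_0 * exp(mu t) = exp(-8*t)/2.
Var(X_t) = E[X_t^2] - (E[X_t])^2 = x_0^2 * exp(2 mu t) * (exp(sigma^2 t) - 1) = (exp(64*t) - 1)*exp(-16*t)/4.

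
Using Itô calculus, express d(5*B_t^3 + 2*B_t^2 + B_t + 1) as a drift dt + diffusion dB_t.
d(5*B_t^3 + 2*B_t^2 + B_t + 1) = (15*B_t + 2) dt + (15*B_t^2 + 4*B_t + 1) dB_t

Itô's formula for f(B_t) gives d f(B_t) = f'(B_t) dB_t + (1/2) f''(B_t) dt. Compute derivatives of f(x) = 5*x^3 + 2*x^2 + x + 1:
  f'(x)  = 15*x^2 + 4*x + 1
  f''(x) = 30*x + 4
Substitute x = B_t and multiply the f'' term by 1/2:
  drift     = (1/2) * (30*x + 4) evaluated at B_t = 15*B_t + 2
  diffusion = (15*x^2 + 4*x + 1) evaluated at B_t = 15*B_t^2 + 4*B_t + 1
Therefore d(5*B_t^3 + 2*B_t^2 + B_t + 1) = (15*B_t + 2) dt + (15*B_t^2 + 4*B_t + 1) dB_t.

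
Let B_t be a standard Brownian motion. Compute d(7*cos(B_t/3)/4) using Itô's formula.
d(7*cos(B_t/3)/4) = (-7*cos(B_t/3)/72) dt + (-7*sin(B_t/3)/12) dB_t

Itô's formula for f(B_t) gives d f(B_t) = f'(B_t) dB_t + (1/2) f''(B_t) dt. Compute derivatives of f(x) = 7*cos(x/3)/4:
  f'(x)  = -7*sin(x/3)/12
  f''(x) = -7*cos(x/3)/36
Substitute x = B_t and multiply the f'' term by 1/2:
  drift     = (1/2) * (-7*cos(x/3)/36) evaluated at B_t = -7*cos(B_t/3)/72
  diffusion = (-7*sin(x/3)/12) evaluated at B_t = -7*sin(B_t/3)/12
Therefore d(7*cos(B_t/3)/4) = (-7*cos(B_t/3)/72) dt + (-7*sin(B_t/3)/12) dB_t.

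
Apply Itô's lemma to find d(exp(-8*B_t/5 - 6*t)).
d(exp(-8*B_t/5 - 6*t)) = (-118*exp(-8*B_t/5 - 6*t)/25) dt + (-8*exp(-8*B_t/5 - 6*t)/5) dB_t

Itô's formula for f(t, x): d f(t, B_t) = (f_t + (1/2) f_xx) dt + f_x dB_t. Compute partials of f(t, x) = exp(-6*t - 8*x/5):
  f_t(t,x)  = -6*exp(-6*t - 8*x/5)
  f_x(t,x)  = -8*exp(-6*t - 8*x/5)/5
  f_xx(t,x) = 64*exp(-6*t - 8*x/5)/25
Assemble drift = f_t + (1/2) f_xx = -118*exp(-6*t - 8*x/5)/25 and diffusion = f_x = -8*exp(-6*t - 8*x/5)/5. Substituting x = B_t:
  d(exp(-8*B_t/5 - 6*t)) = (-118*exp(-8*B_t/5 - 6*t)/25) dt + (-8*exp(-8*B_t/5 - 6*t)/5) dB_t.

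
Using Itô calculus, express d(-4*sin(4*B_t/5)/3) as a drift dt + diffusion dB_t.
d(-4*sin(4*B_t/5)/3) = (32*sin(4*B_t/5)/75) dt + (-16*cos(4*B_t/5)/15) dB_t

Itô's formula for f(B_t) gives d f(B_t) = f'(B_t) dB_t + (1/2) f''(B_t) dt. Compute derivatives of f(x) = -4*sin(4*x/5)/3:
  f'(x)  = -16*cos(4*x/5)/15
  f''(x) = 64*sin(4*x/5)/75
Substitute x = B_t and multiply the f'' term by 1/2:
  drift     = (1/2) * (64*sin(4*x/5)/75) evaluated at B_t = 32*sin(4*B_t/5)/75
  diffusion = (-16*cos(4*x/5)/15) evaluated at B_t = -16*cos(4*B_t/5)/15
Therefore d(-4*sin(4*B_t/5)/3) = (32*sin(4*B_t/5)/75) dt + (-16*cos(4*B_t/5)/15) dB_t.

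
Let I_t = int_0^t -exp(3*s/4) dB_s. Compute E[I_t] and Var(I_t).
E[I_t] = 0; Var(I_t) = 2*exp(3*t/2)/3 - 2/3

The Itô integral of a deterministic integrand f(s) has mean 0 because each increment f(s) * (B_{s+ds} - B_s) has mean 0. By the Itô isometry:
  Var( int_0^t f(s) dB_s ) = E[ (int_0^t f(s) dB_s)^2 ] = int_0^t f(s)^2 ds.
Here f(s) = -exp(3*s/4), so f(s)^2 = exp(3*s/2). Integrate:
  int_0^t (exp(3*s/2)) ds = 2*exp(3*t/2)/3 - 2/3.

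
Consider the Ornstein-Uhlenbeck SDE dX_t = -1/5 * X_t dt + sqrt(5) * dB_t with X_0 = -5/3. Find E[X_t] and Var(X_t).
E[X_t] = -5*exp(-t/5)/3; Var(X_t) = 25/2 - 25*exp(-2*t/5)/2

The OU SDE dX = -theta X dt + sigma dB admits the integrating factor exp(theta t): d(exp(theta t) X_t) = sigma exp(theta t) dB_t. Integrating from 0 to t:
  X_t = x_0 * exp(-theta t) + sigma * int_0^t exp(-theta (t-s)) dB_s.
The Itô integral has mean 0 and (by the Itô isometry) variance sigma^2 * int_0^t exp(-2 theta (t - s)) ds = sigma^2 * (1 - exp(-2 theta t)) / (2 theta).
With theta = 1/5, sigma = sqrt(5), x_0 = -5/3:
  E[X_t] = -5/3 * exp(-1/5 t) = -5*exp(-t/5)/3
  Var(X_t) = (sqrt(5))^2 * (1 - exp(-2*1/5 t)) / (2 * 1/5) = 25/2 - 25*exp(-2*t/5)/2.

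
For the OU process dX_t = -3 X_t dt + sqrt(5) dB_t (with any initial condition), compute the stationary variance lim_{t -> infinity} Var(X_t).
lim Var(X_t) = 5/6

The OU SDE dX = -theta X dt + sigma dB admits the integrating factor exp(theta t): d(exp(theta t) X_t) = sigma exp(theta t) dB_t. Integrating from 0 to t gives X_t = x_0 * exp(-theta t) + sigma * int_0^t exp(-theta (t-s)) dB_s for any initial x_0. The Itô integral has variance (by the Itô isometry) sigma^2 * int_0^t exp(-2 theta (t - s)) ds = sigma^2 * (1 - exp(-2 theta t)) / (2 theta), independent of x_0.
With theta = 3, sigma = sqrt(5):
  Var(X_t) = (sqrt(5))^2 * (1 - exp(-2*3 t)) / (2 * 3) = 5/6 - 5*exp(-6*t)/6.
As t -> infinity, exp(-2*3 t) -> 0, so the stationary variance is sigma^2 / (2 theta) = 5/6.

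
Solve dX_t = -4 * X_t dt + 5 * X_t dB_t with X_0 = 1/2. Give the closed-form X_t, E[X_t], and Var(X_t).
X_t = 1/2 * exp((-33/2) t + (5) B_t); E[X_t] = exp(-4*t)/2; Var(X_t) = (exp(25*t) - 1)*exp(-8*t)/4

For GBM dX = mu X dt + sigma X dB with X_0 = x_0, apply Itô to Y = log X: dY = (mu - sigma^2/2) dt + sigma dB, so Y_t = log(x_0) + (mu - sigma^2/2) t + sigma B_t and hence X_t = x_0 * exp((mu - sigma^2/2) t + sigma B_t).
With mu = -4, sigma = 5, x_0 = 1/2, this gives:
  X_t = 1/2 * exp((-33/2) * t + (5) * B_t).
Since sigma*B_t ~ Normal(0, sigma^2 t), E[exp(sigma*B_t)] = exp(sigma^2 t / 2); so E[X_t] = x_0 * exp((mu - sigma^2/2) t) * exp(sigma^2 t / 2) = x_0 * exp(mu t) = exp(-4*t)/2.
Var(X_t) = E[X_t^2] - (E[X_t])^2 = x_0^2 * exp(2 mu t) * (exp(sigma^2 t) - 1) = (exp(25*t) - 1)*exp(-8*t)/4.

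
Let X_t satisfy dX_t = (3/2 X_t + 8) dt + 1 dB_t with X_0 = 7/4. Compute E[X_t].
E[X_t] = 85*exp(3*t/2)/12 - 16/3

Taking expectations and using E[dB_t] = 0, the mean m(t) = E[X_t] satisfies the ODE m'(t) = a m(t) + b with m(0) = x_0. With a = 3/2, b = 8, x_0 = 7/4, the solution is
  m(t) = x_0 * exp(a t) + (b/a) * (exp(a t) - 1)
       = (7/4) * exp((3/2) t) + (8/(3/2)) * (exp((3/2) t) - 1)
       = 85*exp(3*t/2)/12 - 16/3.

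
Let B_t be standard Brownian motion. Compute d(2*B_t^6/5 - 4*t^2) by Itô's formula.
d(2*B_t^6/5 - 4*t^2) = (6*B_t^4 - 8*t) dt + (12*B_t^5/5) dB_t

Itô's formula for f(t, x): d f(t, B_t) = (f_t + (1/2) f_xx) dt + f_x dB_t. Compute partials of f(t, x) = -4*t^2 + 2*x^6/5:
  f_t(t,x)  = -8*t
  f_x(t,x)  = 12*x^5/5
  f_xx(t,x) = 12*x^4
Assemble drift = f_t + (1/2) f_xx = -8*t + 6*x^4 and diffusion = f_x = 12*x^5/5. Substituting x = B_t:
  d(2*B_t^6/5 - 4*t^2) = (6*B_t^4 - 8*t) dt + (12*B_t^5/5) dB_t.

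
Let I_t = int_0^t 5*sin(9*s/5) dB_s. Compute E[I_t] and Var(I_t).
E[I_t] = 0; Var(I_t) = 25*t/2 - 125*sin(18*t/5)/36

The Itô integral of a deterministic integrand f(s) has mean 0 because each increment f(s) * (B_{s+ds} - B_s) has mean 0. By the Itô isometry:
  Var( int_0^t f(s) dB_s ) = E[ (int_0^t f(s) dB_s)^2 ] = int_0^t f(s)^2 ds.
Here f(s) = 5*sin(9*s/5), so f(s)^2 = 25*sin(9*s/5)^2. Integrate:
  int_0^t (25*sin(9*s/5)^2) ds = 25*t/2 - 125*sin(18*t/5)/36.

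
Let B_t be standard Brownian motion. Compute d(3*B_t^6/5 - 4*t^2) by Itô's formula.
d(3*B_t^6/5 - 4*t^2) = (9*B_t^4 - 8*t) dt + (18*B_t^5/5) dB_t

Itô's formula for f(t, x): d f(t, B_t) = (f_t + (1/2) f_xx) dt + f_x dB_t. Compute partials of f(t, x) = -4*t^2 + 3*x^6/5:
  f_t(t,x)  = -8*t
  f_x(t,x)  = 18*x^5/5
  f_xx(t,x) = 18*x^4
Assemble drift = f_t + (1/2) f_xx = -8*t + 9*x^4 and diffusion = f_x = 18*x^5/5. Substituting x = B_t:
  d(3*B_t^6/5 - 4*t^2) = (9*B_t^4 - 8*t) dt + (18*B_t^5/5) dB_t.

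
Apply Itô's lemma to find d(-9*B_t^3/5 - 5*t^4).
d(-9*B_t^3/5 - 5*t^4) = (-27*B_t/5 - 20*t^3) dt + (-27*B_t^2/5) dB_t

Itô's formula for f(t, x): d f(t, B_t) = (f_t + (1/2) f_xx) dt + f_x dB_t. Compute partials of f(t, x) = -5*t^4 - 9*x^3/5:
  f_t(t,x)  = -20*t^3
  f_x(t,x)  = -27*x^2/5
  f_xx(t,x) = -54*x/5
Assemble drift = f_t + (1/2) f_xx = -20*t^3 - 27*x/5 and diffusion = f_x = -27*x^2/5. Substituting x = B_t:
  d(-9*B_t^3/5 - 5*t^4) = (-27*B_t/5 - 20*t^3) dt + (-27*B_t^2/5) dB_t.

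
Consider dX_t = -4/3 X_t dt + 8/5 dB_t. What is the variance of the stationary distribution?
lim Var(X_t) = 24/25

The OU SDE dX = -theta X dt + sigma dB admits the integrating factor exp(theta t): d(exp(theta t) X_t) = sigma exp(theta t) dB_t. Integrating from 0 to t gives X_t = x_0 * exp(-theta t) + sigma * int_0^t exp(-theta (t-s)) dB_s for any initial x_0. The Itô integral has variance (by the Itô isometry) sigma^2 * int_0^t exp(-2 theta (t - s)) ds = sigma^2 * (1 - exp(-2 theta t)) / (2 theta), independent of x_0.
With theta = 4/3, sigma = 8/5:
  Var(X_t) = (8/5)^2 * (1 - exp(-2*4/3 t)) / (2 * 4/3) = 24/25 - 24*exp(-8*t/3)/25.
As t -> infinity, exp(-2*4/3 t) -> 0, so the stationary variance is sigma^2 / (2 theta) = 24/25.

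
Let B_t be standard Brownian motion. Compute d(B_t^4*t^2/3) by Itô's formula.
d(B_t^4*t^2/3) = (2*B_t^2*t*(B_t^2 + 3*t)/3) dt + (4*B_t^3*t^2/3) dB_t

Itô's formula for f(t, x): d f(t, B_t) = (f_t + (1/2) f_xx) dt + f_x dB_t. Compute partials of f(t, x) = t^2*x^4/3:
  f_t(t,x)  = 2*t*x^4/3
  f_x(t,x)  = 4*t^2*x^3/3
  f_xx(t,x) = 4*t^2*x^2
Assemble drift = f_t + (1/2) f_xx = 2*t*x^2*(3*t + x^2)/3 and diffusion = f_x = 4*t^2*x^3/3. Substituting x = B_t:
  d(B_t^4*t^2/3) = (2*B_t^2*t*(B_t^2 + 3*t)/3) dt + (4*B_t^3*t^2/3) dB_t.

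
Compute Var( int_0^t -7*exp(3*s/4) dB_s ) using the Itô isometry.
Var = 98*exp(3*t/2)/3 - 98/3

The Itô integral of a deterministic integrand f(s) has mean 0 because each increment f(s) * (B_{s+ds} - B_s) has mean 0. By the Itô isometry:
  Var( int_0^t f(s) dB_s ) = E[ (int_0^t f(s) dB_s)^2 ] = int_0^t f(s)^2 ds.
Here f(s) = -7*exp(3*s/4), so f(s)^2 = 49*exp(3*s/2). Integrate:
  int_0^t (49*exp(3*s/2)) ds = 98*exp(3*t/2)/3 - 98/3.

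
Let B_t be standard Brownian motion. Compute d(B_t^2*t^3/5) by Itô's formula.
d(B_t^2*t^3/5) = (t^2*(3*B_t^2 + t)/5) dt + (2*B_t*t^3/5) dB_t

Itô's formula for f(t, x): d f(t, B_t) = (f_t + (1/2) f_xx) dt + f_x dB_t. Compute partials of f(t, x) = t^3*x^2/5:
  f_t(t,x)  = 3*t^2*x^2/5
  f_x(t,x)  = 2*t^3*x/5
  f_xx(t,x) = 2*t^3/5
Assemble drift = f_t + (1/2) f_xx = t^2*(t + 3*x^2)/5 and diffusion = f_x = 2*t^3*x/5. Substituting x = B_t:
  d(B_t^2*t^3/5) = (t^2*(3*B_t^2 + t)/5) dt + (2*B_t*t^3/5) dB_t.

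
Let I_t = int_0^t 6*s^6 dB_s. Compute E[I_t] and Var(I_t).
E[I_t] = 0; Var(I_t) = 36*t^13/13

The Itô integral of a deterministic integrand f(s) has mean 0 because each increment f(s) * (B_{s+ds} - B_s) has mean 0. By the Itô isometry:
  Var( int_0^t f(s) dB_s ) = E[ (int_0^t f(s) dB_s)^2 ] = int_0^t f(s)^2 ds.
Here f(s) = 6*s^6, so f(s)^2 = 36*s^12. Integrate:
  int_0^t (36*s^12) ds = 36*t^13/13.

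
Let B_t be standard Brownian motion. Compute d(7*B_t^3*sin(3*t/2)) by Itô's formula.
d(7*B_t^3*sin(3*t/2)) = (21*B_t*(B_t^2*cos(3*t/2) + 2*sin(3*t/2))/2) dt + (21*B_t^2*sin(3*t/2)) dB_t

Itô's formula for f(t, x): d f(t, B_t) = (f_t + (1/2) f_xx) dt + f_x dB_t. Compute partials of f(t, x) = 7*x^3*sin(3*t/2):
  f_t(t,x)  = 21*x^3*cos(3*t/2)/2
  f_x(t,x)  = 21*x^2*sin(3*t/2)
  f_xx(t,x) = 42*x*sin(3*t/2)
Assemble drift = f_t + (1/2) f_xx = 21*x*(x^2*cos(3*t/2) + 2*sin(3*t/2))/2 and diffusion = f_x = 21*x^2*sin(3*t/2). Substituting x = B_t:
  d(7*B_t^3*sin(3*t/2)) = (21*B_t*(B_t^2*cos(3*t/2) + 2*sin(3*t/2))/2) dt + (21*B_t^2*sin(3*t/2)) dB_t.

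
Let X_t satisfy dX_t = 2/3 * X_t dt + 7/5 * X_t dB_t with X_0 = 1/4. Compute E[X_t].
E[X_t] = exp(2*t/3)/4

For GBM dX = mu X dt + sigma X dB with X_0 = x_0, apply Itô to Y = log X: dY = (mu - sigma^2/2) dt + sigma dB, so Y_t = log(x_0) + (mu - sigma^2/2) t + sigma B_t and hence X_t = x_0 * exp((mu - sigma^2/2) t + sigma B_t).
With mu = 2/3, sigma = 7/5, x_0 = 1/4, this gives:
  X_t = 1/4 * exp((-47/150) * t + (7/5) * B_t).
Since sigma*B_t ~ Normal(0, sigma^2 t), E[exp(sigma*B_t)] = exp(sigma^2 t / 2); so E[X_t] = x_0 * exp((mu - sigma^2/2) t) * exp(sigma^2 t / 2) = x_0 * exp(mu t) = exp(2*t/3)/4.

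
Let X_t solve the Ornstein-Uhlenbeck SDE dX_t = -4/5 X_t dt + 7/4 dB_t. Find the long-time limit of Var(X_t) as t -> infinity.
lim Var(X_t) = 245/128

The OU SDE dX = -theta X dt + sigma dB admits the integrating factor exp(theta t): d(exp(theta t) X_t) = sigma exp(theta t) dB_t. Integrating from 0 to t gives X_t = x_0 * exp(-theta t) + sigma * int_0^t exp(-theta (t-s)) dB_s for any initial x_0. The Itô integral has variance (by the Itô isometry) sigma^2 * int_0^t exp(-2 theta (t - s)) ds = sigma^2 * (1 - exp(-2 theta t)) / (2 theta), independent of x_0.
With theta = 4/5, sigma = 7/4:
  Var(X_t) = (7/4)^2 * (1 - exp(-2*4/5 t)) / (2 * 4/5) = 245/128 - 245*exp(-8*t/5)/128.
As t -> infinity, exp(-2*4/5 t) -> 0, so the stationary variance is sigma^2 / (2 theta) = 245/128.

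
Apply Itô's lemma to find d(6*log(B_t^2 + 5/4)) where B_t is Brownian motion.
d(6*log(B_t^2 + 5/4)) = (24*(5 - 4*B_t^2)/(4*B_t^2 + 5)^2) dt + (48*B_t/(4*B_t^2 + 5)) dB_t

Itô's formula for f(B_t) gives d f(B_t) = f'(B_t) dB_t + (1/2) f''(B_t) dt. Compute derivatives of f(x) = 6*log(x^2 + 5/4):
  f'(x)  = 48*x/(4*x^2 + 5)
  f''(x) = 48*(5 - 4*x^2)/(4*x^2 + 5)^2
Substitute x = B_t and multiply the f'' term by 1/2:
  drift     = (1/2) * (48*(5 - 4*x^2)/(4*x^2 + 5)^2) evaluated at B_t = 24*(5 - 4*B_t^2)/(4*B_t^2 + 5)^2
  diffusion = (48*x/(4*x^2 + 5)) evaluated at B_t = 48*B_t/(4*B_t^2 + 5)
Therefore d(6*log(B_t^2 + 5/4)) = (24*(5 - 4*B_t^2)/(4*B_t^2 + 5)^2) dt + (48*B_t/(4*B_t^2 + 5)) dB_t.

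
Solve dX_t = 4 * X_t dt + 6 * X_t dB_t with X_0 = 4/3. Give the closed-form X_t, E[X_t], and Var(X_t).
X_t = 4/3 * exp((-14) t + (6) B_t); E[X_t] = 4*exp(4*t)/3; Var(X_t) = 16*(exp(36*t) - 1)*exp(8*t)/9

For GBM dX = mu X dt + sigma X dB with X_0 = x_0, apply Itô to Y = log X: dY = (mu - sigma^2/2) dt + sigma dB, so Y_t = log(x_0) + (mu - sigma^2/2) t + sigma B_t and hence X_t = x_0 * exp((mu - sigma^2/2) t + sigma B_t).
With mu = 4, sigma = 6, x_0 = 4/3, this gives:
  X_t = 4/3 * exp((-14) * t + (6) * B_t).
Since sigma*B_t ~ Normal(0, sigma^2 t), E[exp(sigma*B_t)] = exp(sigma^2 t / 2); so E[X_t] = x_0 * exp((mu - sigma^2/2) t) * exp(sigma^2 t / 2) = x_0 * exp(mu t) = 4*exp(4*t)/3.
Var(X_t) = E[X_t^2] - (E[X_t])^2 = x_0^2 * exp(2 mu t) * (exp(sigma^2 t) - 1) = 16*(exp(36*t) - 1)*exp(8*t)/9.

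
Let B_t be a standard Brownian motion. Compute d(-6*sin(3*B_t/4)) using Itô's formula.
d(-6*sin(3*B_t/4)) = (27*sin(3*B_t/4)/16) dt + (-9*cos(3*B_t/4)/2) dB_t

Itô's formula for f(B_t) gives d f(B_t) = f'(B_t) dB_t + (1/2) f''(B_t) dt. Compute derivatives of f(x) = -6*sin(3*x/4):
  f'(x)  = -9*cos(3*x/4)/2
  f''(x) = 27*sin(3*x/4)/8
Substitute x = B_t and multiply the f'' term by 1/2:
  drift     = (1/2) * (27*sin(3*x/4)/8) evaluated at B_t = 27*sin(3*B_t/4)/16
  diffusion = (-9*cos(3*x/4)/2) evaluated at B_t = -9*cos(3*B_t/4)/2
Therefore d(-6*sin(3*B_t/4)) = (27*sin(3*B_t/4)/16) dt + (-9*cos(3*B_t/4)/2) dB_t.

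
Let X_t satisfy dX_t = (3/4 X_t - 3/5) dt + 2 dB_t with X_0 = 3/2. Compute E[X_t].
E[X_t] = 7*exp(3*t/4)/10 + 4/5

Taking expectations and using E[dB_t] = 0, the mean m(t) = E[X_t] satisfies the ODE m'(t) = a m(t) + b with m(0) = x_0. With a = 3/4, b = -3/5, x_0 = 3/2, the solution is
  m(t) = x_0 * exp(a t) + (b/a) * (exp(a t) - 1)
       = (3/2) * exp((3/4) t) + ((-3/5)/(3/4)) * (exp((3/4) t) - 1)
       = 7*exp(3*t/4)/10 + 4/5.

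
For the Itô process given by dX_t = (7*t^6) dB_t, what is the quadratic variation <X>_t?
<X>_t = 49*t^13/13

For an Itô process dX_t = a(t) dt + b(t) dB_t, the quadratic variation is <X>_t = int_0^t b(s)^2 ds (the drift term does not contribute). Here b(s) = 7*s^6, so
  b(s)^2 = 49*s^12.
Integrating from 0 to t:
  <X>_t = int_0^t (49*s^12) ds = 49*t^13/13.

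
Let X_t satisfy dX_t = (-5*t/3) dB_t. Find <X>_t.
<X>_t = 25*t^3/27

For an Itô process dX_t = a(t) dt + b(t) dB_t, the quadratic variation is <X>_t = int_0^t b(s)^2 ds (the drift term does not contribute). Here b(s) = -5*s/3, so
  b(s)^2 = 25*s^2/9.
Integrating from 0 to t:
  <X>_t = int_0^t (25*s^2/9) ds = 25*t^3/27.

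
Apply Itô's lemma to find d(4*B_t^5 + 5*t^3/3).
d(4*B_t^5 + 5*t^3/3) = (40*B_t^3 + 5*t^2) dt + (20*B_t^4) dB_t

Itô's formula for f(t, x): d f(t, B_t) = (f_t + (1/2) f_xx) dt + f_x dB_t. Compute partials of f(t, x) = 5*t^3/3 + 4*x^5:
  f_t(t,x)  = 5*t^2
  f_x(t,x)  = 20*x^4
  f_xx(t,x) = 80*x^3
Assemble drift = f_t + (1/2) f_xx = 5*t^2 + 40*x^3 and diffusion = f_x = 20*x^4. Substituting x = B_t:
  d(4*B_t^5 + 5*t^3/3) = (40*B_t^3 + 5*t^2) dt + (20*B_t^4) dB_t.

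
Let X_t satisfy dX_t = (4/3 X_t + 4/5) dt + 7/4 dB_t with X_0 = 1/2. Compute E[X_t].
E[X_t] = 11*exp(4*t/3)/10 - 3/5

Taking expectations and using E[dB_t] = 0, the mean m(t) = E[X_t] satisfies the ODE m'(t) = a m(t) + b with m(0) = x_0. With a = 4/3, b = 4/5, x_0 = 1/2, the solution is
  m(t) = x_0 * exp(a t) + (b/a) * (exp(a t) - 1)
       = (1/2) * exp((4/3) t) + ((4/5)/(4/3)) * (exp((4/3) t) - 1)
       = 11*exp(4*t/3)/10 - 3/5.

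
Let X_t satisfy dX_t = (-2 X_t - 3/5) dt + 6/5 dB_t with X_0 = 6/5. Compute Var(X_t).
Var(X_t) = 9/25 - 9*exp(-4*t)/25

The variance V(t) = Var(X_t) satisfies V'(t) = 2 a V(t) + c^2 with V(0) = 0 (drift coefficient is linear in X, diffusion is constant). With a = -2, c = 6/5, the solution is
  V(t) = (c^2 / (2 a)) * (exp(2 a t) - 1)
       = ((6/5)^2 / (2*(-2))) * (exp((-4) t) - 1)
       = 9/25 - 9*exp(-4*t)/25.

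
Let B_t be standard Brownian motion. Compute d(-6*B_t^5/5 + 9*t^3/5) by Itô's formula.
d(-6*B_t^5/5 + 9*t^3/5) = (-12*B_t^3 + 27*t^2/5) dt + (-6*B_t^4) dB_t

Itô's formula for f(t, x): d f(t, B_t) = (f_t + (1/2) f_xx) dt + f_x dB_t. Compute partials of f(t, x) = 9*t^3/5 - 6*x^5/5:
  f_t(t,x)  = 27*t^2/5
  f_x(t,x)  = -6*x^4
  f_xx(t,x) = -24*x^3
Assemble drift = f_t + (1/2) f_xx = 27*t^2/5 - 12*x^3 and diffusion = f_x = -6*x^4. Substituting x = B_t:
  d(-6*B_t^5/5 + 9*t^3/5) = (-12*B_t^3 + 27*t^2/5) dt + (-6*B_t^4) dB_t.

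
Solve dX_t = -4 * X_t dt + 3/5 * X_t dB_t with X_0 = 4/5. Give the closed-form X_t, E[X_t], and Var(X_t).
X_t = 4/5 * exp((-209/50) t + (3/5) B_t); E[X_t] = 4*exp(-4*t)/5; Var(X_t) = (16*exp(9*t/25) - 16)*exp(-8*t)/25

For GBM dX = mu X dt + sigma X dB with X_0 = x_0, apply Itô to Y = log X: dY = (mu - sigma^2/2) dt + sigma dB, so Y_t = log(x_0) + (mu - sigma^2/2) t + sigma B_t and hence X_t = x_0 * exp((mu - sigma^2/2) t + sigma B_t).
With mu = -4, sigma = 3/5, x_0 = 4/5, this gives:
  X_t = 4/5 * exp((-209/50) * t + (3/5) * B_t).
Since sigma*B_t ~ Normal(0, sigma^2 t), E[exp(sigma*B_t)] = exp(sigma^2 t / 2); so E[X_t] = x_0 * exp((mu - sigma^2/2) t) * exp(sigma^2 t / 2) = x_0 * exp(mu t) = 4*exp(-4*t)/5.
Var(X_t) = E[X_t^2] - (E[X_t])^2 = x_0^2 * exp(2 mu t) * (exp(sigma^2 t) - 1) = (16*exp(9*t/25) - 16)*exp(-8*t)/25.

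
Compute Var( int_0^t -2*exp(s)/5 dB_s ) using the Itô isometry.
Var = 2*exp(2*t)/25 - 2/25

The Itô integral of a deterministic integrand f(s) has mean 0 because each increment f(s) * (B_{s+ds} - B_s) has mean 0. By the Itô isometry:
  Var( int_0^t f(s) dB_s ) = E[ (int_0^t f(s) dB_s)^2 ] = int_0^t f(s)^2 ds.
Here f(s) = -2*exp(s)/5, so f(s)^2 = 4*exp(2*s)/25. Integrate:
  int_0^t (4*exp(2*s)/25) ds = 2*exp(2*t)/25 - 2/25.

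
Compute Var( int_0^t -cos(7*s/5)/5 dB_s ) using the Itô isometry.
Var = t/50 + sin(14*t/5)/140

The Itô integral of a deterministic integrand f(s) has mean 0 because each increment f(s) * (B_{s+ds} - B_s) has mean 0. By the Itô isometry:
  Var( int_0^t f(s) dB_s ) = E[ (int_0^t f(s) dB_s)^2 ] = int_0^t f(s)^2 ds.
Here f(s) = -cos(7*s/5)/5, so f(s)^2 = cos(7*s/5)^2/25. Integrate:
  int_0^t (cos(7*s/5)^2/25) ds = t/50 + sin(14*t/5)/140.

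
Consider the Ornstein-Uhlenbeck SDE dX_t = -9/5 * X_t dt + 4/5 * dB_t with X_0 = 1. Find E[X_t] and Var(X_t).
E[X_t] = exp(-9*t/5); Var(X_t) = 8/45 - 8*exp(-18*t/5)/45

The OU SDE dX = -theta X dt + sigma dB admits the integrating factor exp(theta t): d(exp(theta t) X_t) = sigma exp(theta t) dB_t. Integrating from 0 to t:
  X_t = x_0 * exp(-theta t) + sigma * int_0^t exp(-theta (t-s)) dB_s.
The Itô integral has mean 0 and (by the Itô isometry) variance sigma^2 * int_0^t exp(-2 theta (t - s)) ds = sigma^2 * (1 - exp(-2 theta t)) / (2 theta).
With theta = 9/5, sigma = 4/5, x_0 = 1:
  E[X_t] = 1 * exp(-9/5 t) = exp(-9*t/5)
  Var(X_t) = (4/5)^2 * (1 - exp(-2*9/5 t)) / (2 * 9/5) = 8/45 - 8*exp(-18*t/5)/45.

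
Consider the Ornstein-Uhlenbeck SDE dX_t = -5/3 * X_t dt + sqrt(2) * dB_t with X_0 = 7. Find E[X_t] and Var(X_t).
E[X_t] = 7*exp(-5*t/3); Var(X_t) = 3/5 - 3*exp(-10*t/3)/5

The OU SDE dX = -theta X dt + sigma dB admits the integrating factor exp(theta t): d(exp(theta t) X_t) = sigma exp(theta t) dB_t. Integrating from 0 to t:
  X_t = x_0 * exp(-theta t) + sigma * int_0^t exp(-theta (t-s)) dB_s.
The Itô integral has mean 0 and (by the Itô isometry) variance sigma^2 * int_0^t exp(-2 theta (t - s)) ds = sigma^2 * (1 - exp(-2 theta t)) / (2 theta).
With theta = 5/3, sigma = sqrt(2), x_0 = 7:
  E[X_t] = 7 * exp(-5/3 t) = 7*exp(-5*t/3)
  Var(X_t) = (sqrt(2))^2 * (1 - exp(-2*5/3 t)) / (2 * 5/3) = 3/5 - 3*exp(-10*t/3)/5.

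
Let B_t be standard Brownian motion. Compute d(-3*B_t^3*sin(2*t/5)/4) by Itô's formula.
d(-3*B_t^3*sin(2*t/5)/4) = (-3*B_t*(2*B_t^2*cos(2*t/5) + 15*sin(2*t/5))/20) dt + (-9*B_t^2*sin(2*t/5)/4) dB_t

Itô's formula for f(t, x): d f(t, B_t) = (f_t + (1/2) f_xx) dt + f_x dB_t. Compute partials of f(t, x) = -3*x^3*sin(2*t/5)/4:
  f_t(t,x)  = -3*x^3*cos(2*t/5)/10
  f_x(t,x)  = -9*x^2*sin(2*t/5)/4
  f_xx(t,x) = -9*x*sin(2*t/5)/2
Assemble drift = f_t + (1/2) f_xx = -3*x*(2*x^2*cos(2*t/5) + 15*sin(2*t/5))/20 and diffusion = f_x = -9*x^2*sin(2*t/5)/4. Substituting x = B_t:
  d(-3*B_t^3*sin(2*t/5)/4) = (-3*B_t*(2*B_t^2*cos(2*t/5) + 15*sin(2*t/5))/20) dt + (-9*B_t^2*sin(2*t/5)/4) dB_t.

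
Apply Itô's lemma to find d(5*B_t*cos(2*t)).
d(5*B_t*cos(2*t)) = (-10*B_t*sin(2*t)) dt + (5*cos(2*t)) dB_t

Itô's formula for f(t, x): d f(t, B_t) = (f_t + (1/2) f_xx) dt + f_x dB_t. Compute partials of f(t, x) = 5*x*cos(2*t):
  f_t(t,x)  = -10*x*sin(2*t)
  f_x(t,x)  = 5*cos(2*t)
  f_xx(t,x) = 0
Assemble drift = f_t + (1/2) f_xx = -10*x*sin(2*t) and diffusion = f_x = 5*cos(2*t). Substituting x = B_t:
  d(5*B_t*cos(2*t)) = (-10*B_t*sin(2*t)) dt + (5*cos(2*t)) dB_t.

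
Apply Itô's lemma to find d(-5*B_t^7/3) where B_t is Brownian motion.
d(-5*B_t^7/3) = (-35*B_t^5) dt + (-35*B_t^6/3) dB_t

Itô's formula for f(B_t) gives d f(B_t) = f'(B_t) dB_t + (1/2) f''(B_t) dt. Compute derivatives of f(x) = -5*x^7/3:
  f'(x)  = -35*x^6/3
  f''(x) = -70*x^5
Substitute x = B_t and multiply the f'' term by 1/2:
  drift     = (1/2) * (-70*x^5) evaluated at B_t = -35*B_t^5
  diffusion = (-35*x^6/3) evaluated at B_t = -35*B_t^6/3
Therefore d(-5*B_t^7/3) = (-35*B_t^5) dt + (-35*B_t^6/3) dB_t.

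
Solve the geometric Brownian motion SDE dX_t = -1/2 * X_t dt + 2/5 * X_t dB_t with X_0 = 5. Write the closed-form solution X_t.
X_t = 5 * exp((-29/50) * t + (2/5) * B_t)

For GBM dX = mu X dt + sigma X dB with X_0 = x_0, apply Itô to Y = log X: dY = (mu - sigma^2/2) dt + sigma dB, so Y_t = log(x_0) + (mu - sigma^2/2) t + sigma B_t and hence X_t = x_0 * exp((mu - sigma^2/2) t + sigma B_t).
With mu = -1/2, sigma = 2/5, x_0 = 5, this gives:
  X_t = 5 * exp((-29/50) * t + (2/5) * B_t).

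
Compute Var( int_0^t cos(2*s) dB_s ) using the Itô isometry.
Var = t/2 + sin(4*t)/8

The Itô integral of a deterministic integrand f(s) has mean 0 because each increment f(s) * (B_{s+ds} - B_s) has mean 0. By the Itô isometry:
  Var( int_0^t f(s) dB_s ) = E[ (int_0^t f(s) dB_s)^2 ] = int_0^t f(s)^2 ds.
Here f(s) = cos(2*s), so f(s)^2 = cos(2*s)^2. Integrate:
  int_0^t (cos(2*s)^2) ds = t/2 + sin(4*t)/8.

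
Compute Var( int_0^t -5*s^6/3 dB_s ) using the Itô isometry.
Var = 25*t^13/117

The Itô integral of a deterministic integrand f(s) has mean 0 because each increment f(s) * (B_{s+ds} - B_s) has mean 0. By the Itô isometry:
  Var( int_0^t f(s) dB_s ) = E[ (int_0^t f(s) dB_s)^2 ] = int_0^t f(s)^2 ds.
Here f(s) = -5*s^6/3, so f(s)^2 = 25*s^12/9. Integrate:
  int_0^t (25*s^12/9) ds = 25*t^13/117.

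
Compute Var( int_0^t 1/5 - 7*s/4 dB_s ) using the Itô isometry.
Var = t*(1225*t^2 - 420*t + 48)/1200

The Itô integral of a deterministic integrand f(s) has mean 0 because each increment f(s) * (B_{s+ds} - B_s) has mean 0. By the Itô isometry:
  Var( int_0^t f(s) dB_s ) = E[ (int_0^t f(s) dB_s)^2 ] = int_0^t f(s)^2 ds.
Here f(s) = 1/5 - 7*s/4, so f(s)^2 = (35*s - 4)^2/400. Integrate:
  int_0^t ((35*s - 4)^2/400) ds = t*(1225*t^2 - 420*t + 48)/1200.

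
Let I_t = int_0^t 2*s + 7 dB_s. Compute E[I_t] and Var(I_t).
E[I_t] = 0; Var(I_t) = t*(4*t^2 + 42*t + 147)/3

The Itô integral of a deterministic integrand f(s) has mean 0 because each increment f(s) * (B_{s+ds} - B_s) has mean 0. By the Itô isometry:
  Var( int_0^t f(s) dB_s ) = E[ (int_0^t f(s) dB_s)^2 ] = int_0^t f(s)^2 ds.
Here f(s) = 2*s + 7, so f(s)^2 = (2*s + 7)^2. Integrate:
  int_0^t ((2*s + 7)^2) ds = t*(4*t^2 + 42*t + 147)/3.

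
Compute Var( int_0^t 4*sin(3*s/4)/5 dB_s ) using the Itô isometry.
Var = 8*t/25 - 16*sin(3*t/2)/75

The Itô integral of a deterministic integrand f(s) has mean 0 because each increment f(s) * (B_{s+ds} - B_s) has mean 0. By the Itô isometry:
  Var( int_0^t f(s) dB_s ) = E[ (int_0^t f(s) dB_s)^2 ] = int_0^t f(s)^2 ds.
Here f(s) = 4*sin(3*s/4)/5, so f(s)^2 = 16*sin(3*s/4)^2/25. Integrate:
  int_0^t (16*sin(3*s/4)^2/25) ds = 8*t/25 - 16*sin(3*t/2)/75.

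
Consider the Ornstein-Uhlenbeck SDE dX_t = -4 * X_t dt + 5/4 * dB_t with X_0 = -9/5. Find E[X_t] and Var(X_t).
E[X_t] = -9*exp(-4*t)/5; Var(X_t) = 25/128 - 25*exp(-8*t)/128

The OU SDE dX = -theta X dt + sigma dB admits the integrating factor exp(theta t): d(exp(theta t) X_t) = sigma exp(theta t) dB_t. Integrating from 0 to t:
  X_t = x_0 * exp(-theta t) + sigma * int_0^t exp(-theta (t-s)) dB_s.
The Itô integral has mean 0 and (by the Itô isometry) variance sigma^2 * int_0^t exp(-2 theta (t - s)) ds = sigma^2 * (1 - exp(-2 theta t)) / (2 theta).
With theta = 4, sigma = 5/4, x_0 = -9/5:
  E[X_t] = -9/5 * exp(-4 t) = -9*exp(-4*t)/5
  Var(X_t) = (5/4)^2 * (1 - exp(-2*4 t)) / (2 * 4) = 25/128 - 25*exp(-8*t)/128.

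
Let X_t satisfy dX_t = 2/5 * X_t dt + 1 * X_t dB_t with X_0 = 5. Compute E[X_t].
E[X_t] = 5*exp(2*t/5)

For GBM dX = mu X dt + sigma X dB with X_0 = x_0, apply Itô to Y = log X: dY = (mu - sigma^2/2) dt + sigma dB, so Y_t = log(x_0) + (mu - sigma^2/2) t + sigma B_t and hence X_t = x_0 * exp((mu - sigma^2/2) t + sigma B_t).
With mu = 2/5, sigma = 1, x_0 = 5, this gives:
  X_t = 5 * exp((-1/10) * t + (1) * B_t).
Since sigma*B_t ~ Normal(0, sigma^2 t), E[exp(sigma*B_t)] = exp(sigma^2 t / 2); so E[X_t] = x_0 * exp((mu - sigma^2/2) t) * exp(sigma^2 t / 2) = x_0 * exp(mu t) = 5*exp(2*t/5).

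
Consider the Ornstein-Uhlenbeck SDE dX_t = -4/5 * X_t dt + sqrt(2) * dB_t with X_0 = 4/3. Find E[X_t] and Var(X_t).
E[X_t] = 4*exp(-4*t/5)/3; Var(X_t) = 5/4 - 5*exp(-8*t/5)/4

The OU SDE dX = -theta X dt + sigma dB admits the integrating factor exp(theta t): d(exp(theta t) X_t) = sigma exp(theta t) dB_t. Integrating from 0 to t:
  X_t = x_0 * exp(-theta t) + sigma * int_0^t exp(-theta (t-s)) dB_s.
The Itô integral has mean 0 and (by the Itô isometry) variance sigma^2 * int_0^t exp(-2 theta (t - s)) ds = sigma^2 * (1 - exp(-2 theta t)) / (2 theta).
With theta = 4/5, sigma = sqrt(2), x_0 = 4/3:
  E[X_t] = 4/3 * exp(-4/5 t) = 4*exp(-4*t/5)/3
  Var(X_t) = (sqrt(2))^2 * (1 - exp(-2*4/5 t)) / (2 * 4/5) = 5/4 - 5*exp(-8*t/5)/4.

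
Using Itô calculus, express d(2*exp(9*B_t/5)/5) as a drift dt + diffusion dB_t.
d(2*exp(9*B_t/5)/5) = (81*exp(9*B_t/5)/125) dt + (18*exp(9*B_t/5)/25) dB_t

Itô's formula for f(B_t) gives d f(B_t) = f'(B_t) dB_t + (1/2) f''(B_t) dt. Compute derivatives of f(x) = 2*exp(9*x/5)/5:
  f'(x)  = 18*exp(9*x/5)/25
  f''(x) = 162*exp(9*x/5)/125
Substitute x = B_t and multiply the f'' term by 1/2:
  drift     = (1/2) * (162*exp(9*x/5)/125) evaluated at B_t = 81*exp(9*B_t/5)/125
  diffusion = (18*exp(9*x/5)/25) evaluated at B_t = 18*exp(9*B_t/5)/25
Therefore d(2*exp(9*B_t/5)/5) = (81*exp(9*B_t/5)/125) dt + (18*exp(9*B_t/5)/25) dB_t.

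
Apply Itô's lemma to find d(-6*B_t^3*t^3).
d(-6*B_t^3*t^3) = (18*B_t*t^2*(-B_t^2 - t)) dt + (-18*B_t^2*t^3) dB_t

Itô's formula for f(t, x): d f(t, B_t) = (f_t + (1/2) f_xx) dt + f_x dB_t. Compute partials of f(t, x) = -6*t^3*x^3:
  f_t(t,x)  = -18*t^2*x^3
  f_x(t,x)  = -18*t^3*x^2
  f_xx(t,x) = -36*t^3*x
Assemble drift = f_t + (1/2) f_xx = 18*t^2*x*(-t - x^2) and diffusion = f_x = -18*t^3*x^2. Substituting x = B_t:
  d(-6*B_t^3*t^3) = (18*B_t*t^2*(-B_t^2 - t)) dt + (-18*B_t^2*t^3) dB_t.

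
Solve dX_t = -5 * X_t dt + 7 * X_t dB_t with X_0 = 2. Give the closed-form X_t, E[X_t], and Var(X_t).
X_t = 2 * exp((-59/2) t + (7) B_t); E[X_t] = 2*exp(-5*t); Var(X_t) = (4*exp(49*t) - 4)*exp(-10*t)

For GBM dX = mu X dt + sigma X dB with X_0 = x_0, apply Itô to Y = log X: dY = (mu - sigma^2/2) dt + sigma dB, so Y_t = log(x_0) + (mu - sigma^2/2) t + sigma B_t and hence X_t = x_0 * exp((mu - sigma^2/2) t + sigma B_t).
With mu = -5, sigma = 7, x_0 = 2, this gives:
  X_t = 2 * exp((-59/2) * t + (7) * B_t).
Since sigma*B_t ~ Normal(0, sigma^2 t), E[exp(sigma*B_t)] = exp(sigma^2 t / 2); so E[X_t] = x_0 * exp((mu - sigma^2/2) t) * exp(sigma^2 t / 2) = x_0 * exp(mu t) = 2*exp(-5*t).
Var(X_t) = E[X_t^2] - (E[X_t])^2 = x_0^2 * exp(2 mu t) * (exp(sigma^2 t) - 1) = (4*exp(49*t) - 4)*exp(-10*t).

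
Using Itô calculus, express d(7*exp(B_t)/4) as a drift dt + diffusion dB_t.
d(7*exp(B_t)/4) = (7*exp(B_t)/8) dt + (7*exp(B_t)/4) dB_t

Itô's formula for f(B_t) gives d f(B_t) = f'(B_t) dB_t + (1/2) f''(B_t) dt. Compute derivatives of f(x) = 7*exp(x)/4:
  f'(x)  = 7*exp(x)/4
  f''(x) = 7*exp(x)/4
Substitute x = B_t and multiply the f'' term by 1/2:
  drift     = (1/2) * (7*exp(x)/4) evaluated at B_t = 7*exp(B_t)/8
  diffusion = (7*exp(x)/4) evaluated at B_t = 7*exp(B_t)/4
Therefore d(7*exp(B_t)/4) = (7*exp(B_t)/8) dt + (7*exp(B_t)/4) dB_t.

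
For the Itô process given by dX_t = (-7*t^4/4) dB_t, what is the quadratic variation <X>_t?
<X>_t = 49*t^9/144

For an Itô process dX_t = a(t) dt + b(t) dB_t, the quadratic variation is <X>_t = int_0^t b(s)^2 ds (the drift term does not contribute). Here b(s) = -7*s^4/4, so
  b(s)^2 = 49*s^8/16.
Integrating from 0 to t:
  <X>_t = int_0^t (49*s^8/16) ds = 49*t^9/144.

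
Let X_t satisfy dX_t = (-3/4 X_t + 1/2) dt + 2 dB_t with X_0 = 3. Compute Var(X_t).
Var(X_t) = 8/3 - 8*exp(-3*t/2)/3

The variance V(t) = Var(X_t) satisfies V'(t) = 2 a V(t) + c^2 with V(0) = 0 (drift coefficient is linear in X, diffusion is constant). With a = -3/4, c = 2, the solution is
  V(t) = (c^2 / (2 a)) * (exp(2 a t) - 1)
       = (2^2 / (2*(-3/4))) * (exp((-3/2) t) - 1)
       = 8/3 - 8*exp(-3*t/2)/3.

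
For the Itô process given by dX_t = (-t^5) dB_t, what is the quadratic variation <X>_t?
<X>_t = t^11/11

For an Itô process dX_t = a(t) dt + b(t) dB_t, the quadratic variation is <X>_t = int_0^t b(s)^2 ds (the drift term does not contribute). Here b(s) = -s^5, so
  b(s)^2 = s^10.
Integrating from 0 to t:
  <X>_t = int_0^t (s^10) ds = t^11/11.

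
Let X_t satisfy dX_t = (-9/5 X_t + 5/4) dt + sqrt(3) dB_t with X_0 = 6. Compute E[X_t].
E[X_t] = 25/36 + 191*exp(-9*t/5)/36

Taking expectations and using E[dB_t] = 0, the mean m(t) = E[X_t] satisfies the ODE m'(t) = a m(t) + b with m(0) = x_0. With a = -9/5, b = 5/4, x_0 = 6, the solution is
  m(t) = x_0 * exp(a t) + (b/a) * (exp(a t) - 1)
       = 6 * exp((-9/5) t) + ((5/4)/(-9/5)) * (exp((-9/5) t) - 1)
       = 25/36 + 191*exp(-9*t/5)/36.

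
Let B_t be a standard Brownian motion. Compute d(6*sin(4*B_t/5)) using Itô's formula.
d(6*sin(4*B_t/5)) = (-48*sin(4*B_t/5)/25) dt + (24*cos(4*B_t/5)/5) dB_t

Itô's formula for f(B_t) gives d f(B_t) = f'(B_t) dB_t + (1/2) f''(B_t) dt. Compute derivatives of f(x) = 6*sin(4*x/5):
  f'(x)  = 24*cos(4*x/5)/5
  f''(x) = -96*sin(4*x/5)/25
Substitute x = B_t and multiply the f'' term by 1/2:
  drift     = (1/2) * (-96*sin(4*x/5)/25) evaluated at B_t = -48*sin(4*B_t/5)/25
  diffusion = (24*cos(4*x/5)/5) evaluated at B_t = 24*cos(4*B_t/5)/5
Therefore d(6*sin(4*B_t/5)) = (-48*sin(4*B_t/5)/25) dt + (24*cos(4*B_t/5)/5) dB_t.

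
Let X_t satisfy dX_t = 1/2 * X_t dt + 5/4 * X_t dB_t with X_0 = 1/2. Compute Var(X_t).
Var(X_t) = (exp(25*t/16) - 1)*exp(t)/4

For GBM dX = mu X dt + sigma X dB with X_0 = x_0, apply Itô to Y = log X: dY = (mu - sigma^2/2) dt + sigma dB, so Y_t = log(x_0) + (mu - sigma^2/2) t + sigma B_t and hence X_t = x_0 * exp((mu - sigma^2/2) t + sigma B_t).
With mu = 1/2, sigma = 5/4, x_0 = 1/2, this gives:
  X_t = 1/2 * exp((-9/32) * t + (5/4) * B_t).
Since sigma*B_t ~ Normal(0, sigma^2 t), E[exp(sigma*B_t)] = exp(sigma^2 t / 2); so E[X_t] = x_0 * exp((mu - sigma^2/2) t) * exp(sigma^2 t / 2) = x_0 * exp(mu t) = exp(t/2)/2.
Var(X_t) = E[X_t^2] - (E[X_t])^2 = x_0^2 * exp(2 mu t) * (exp(sigma^2 t) - 1) = (exp(25*t/16) - 1)*exp(t)/4.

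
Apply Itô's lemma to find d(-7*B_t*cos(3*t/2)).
d(-7*B_t*cos(3*t/2)) = (21*B_t*sin(3*t/2)/2) dt + (-7*cos(3*t/2)) dB_t

Itô's formula for f(t, x): d f(t, B_t) = (f_t + (1/2) f_xx) dt + f_x dB_t. Compute partials of f(t, x) = -7*x*cos(3*t/2):
  f_t(t,x)  = 21*x*sin(3*t/2)/2
  f_x(t,x)  = -7*cos(3*t/2)
  f_xx(t,x) = 0
Assemble drift = f_t + (1/2) f_xx = 21*x*sin(3*t/2)/2 and diffusion = f_x = -7*cos(3*t/2). Substituting x = B_t:
  d(-7*B_t*cos(3*t/2)) = (21*B_t*sin(3*t/2)/2) dt + (-7*cos(3*t/2)) dB_t.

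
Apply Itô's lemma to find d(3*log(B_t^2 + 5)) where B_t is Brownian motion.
d(3*log(B_t^2 + 5)) = (3*(5 - B_t^2)/(B_t^2 + 5)^2) dt + (6*B_t/(B_t^2 + 5)) dB_t

Itô's formula for f(B_t) gives d f(B_t) = f'(B_t) dB_t + (1/2) f''(B_t) dt. Compute derivatives of f(x) = 3*log(x^2 + 5):
  f'(x)  = 6*x/(x^2 + 5)
  f''(x) = 6*(5 - x^2)/(x^2 + 5)^2
Substitute x = B_t and multiply the f'' term by 1/2:
  drift     = (1/2) * (6*(5 - x^2)/(x^2 + 5)^2) evaluated at B_t = 3*(5 - B_t^2)/(B_t^2 + 5)^2
  diffusion = (6*x/(x^2 + 5)) evaluated at B_t = 6*B_t/(B_t^2 + 5)
Therefore d(3*log(B_t^2 + 5)) = (3*(5 - B_t^2)/(B_t^2 + 5)^2) dt + (6*B_t/(B_t^2 + 5)) dB_t.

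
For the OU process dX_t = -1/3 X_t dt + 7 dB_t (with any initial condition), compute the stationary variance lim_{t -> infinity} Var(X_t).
lim Var(X_t) = 147/2

The OU SDE dX = -theta X dt + sigma dB admits the integrating factor exp(theta t): d(exp(theta t) X_t) = sigma exp(theta t) dB_t. Integrating from 0 to t gives X_t = x_0 * exp(-theta t) + sigma * int_0^t exp(-theta (t-s)) dB_s for any initial x_0. The Itô integral has variance (by the Itô isometry) sigma^2 * int_0^t exp(-2 theta (t - s)) ds = sigma^2 * (1 - exp(-2 theta t)) / (2 theta), independent of x_0.
With theta = 1/3, sigma = 7:
  Var(X_t) = (7)^2 * (1 - exp(-2*1/3 t)) / (2 * 1/3) = 147/2 - 147*exp(-2*t/3)/2.
As t -> infinity, exp(-2*1/3 t) -> 0, so the stationary variance is sigma^2 / (2 theta) = 147/2.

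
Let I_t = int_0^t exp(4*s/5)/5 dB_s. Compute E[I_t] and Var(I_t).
E[I_t] = 0; Var(I_t) = exp(8*t/5)/40 - 1/40

The Itô integral of a deterministic integrand f(s) has mean 0 because each increment f(s) * (B_{s+ds} - B_s) has mean 0. By the Itô isometry:
  Var( int_0^t f(s) dB_s ) = E[ (int_0^t f(s) dB_s)^2 ] = int_0^t f(s)^2 ds.
Here f(s) = exp(4*s/5)/5, so f(s)^2 = exp(8*s/5)/25. Integrate:
  int_0^t (exp(8*s/5)/25) ds = exp(8*t/5)/40 - 1/40.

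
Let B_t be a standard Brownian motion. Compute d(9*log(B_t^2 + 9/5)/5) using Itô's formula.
d(9*log(B_t^2 + 9/5)/5) = (9*(9 - 5*B_t^2)/(5*B_t^2 + 9)^2) dt + (18*B_t/(5*B_t^2 + 9)) dB_t

Itô's formula for f(B_t) gives d f(B_t) = f'(B_t) dB_t + (1/2) f''(B_t) dt. Compute derivatives of f(x) = 9*log(x^2 + 9/5)/5:
  f'(x)  = 18*x/(5*x^2 + 9)
  f''(x) = 18*(9 - 5*x^2)/(5*x^2 + 9)^2
Substitute x = B_t and multiply the f'' term by 1/2:
  drift     = (1/2) * (18*(9 - 5*x^2)/(5*x^2 + 9)^2) evaluated at B_t = 9*(9 - 5*B_t^2)/(5*B_t^2 + 9)^2
  diffusion = (18*x/(5*x^2 + 9)) evaluated at B_t = 18*B_t/(5*B_t^2 + 9)
Therefore d(9*log(B_t^2 + 9/5)/5) = (9*(9 - 5*B_t^2)/(5*B_t^2 + 9)^2) dt + (18*B_t/(5*B_t^2 + 9)) dB_t.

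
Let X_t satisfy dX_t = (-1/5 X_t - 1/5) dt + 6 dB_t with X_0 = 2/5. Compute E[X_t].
E[X_t] = -1 + 7*exp(-t/5)/5

Taking expectations and using E[dB_t] = 0, the mean m(t) = E[X_t] satisfies the ODE m'(t) = a m(t) + b with m(0) = x_0. With a = -1/5, b = -1/5, x_0 = 2/5, the solution is
  m(t) = x_0 * exp(a t) + (b/a) * (exp(a t) - 1)
       = (2/5) * exp((-1/5) t) + ((-1/5)/(-1/5)) * (exp((-1/5) t) - 1)
       = -1 + 7*exp(-t/5)/5.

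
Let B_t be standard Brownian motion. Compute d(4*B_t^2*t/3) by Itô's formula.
d(4*B_t^2*t/3) = (4*B_t^2/3 + 4*t/3) dt + (8*B_t*t/3) dB_t

Itô's formula for f(t, x): d f(t, B_t) = (f_t + (1/2) f_xx) dt + f_x dB_t. Compute partials of f(t, x) = 4*t*x^2/3:
  f_t(t,x)  = 4*x^2/3
  f_x(t,x)  = 8*t*x/3
  f_xx(t,x) = 8*t/3
Assemble drift = f_t + (1/2) f_xx = 4*t/3 + 4*x^2/3 and diffusion = f_x = 8*t*x/3. Substituting x = B_t:
  d(4*B_t^2*t/3) = (4*B_t^2/3 + 4*t/3) dt + (8*B_t*t/3) dB_t.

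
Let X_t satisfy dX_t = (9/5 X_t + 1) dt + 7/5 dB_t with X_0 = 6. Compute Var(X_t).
Var(X_t) = 49*exp(18*t/5)/90 - 49/90

The variance V(t) = Var(X_t) satisfies V'(t) = 2 a V(t) + c^2 with V(0) = 0 (drift coefficient is linear in X, diffusion is constant). With a = 9/5, c = 7/5, the solution is
  V(t) = (c^2 / (2 a)) * (exp(2 a t) - 1)
       = ((7/5)^2 / (2*(9/5))) * (exp((18/5) t) - 1)
       = 49*exp(18*t/5)/90 - 49/90.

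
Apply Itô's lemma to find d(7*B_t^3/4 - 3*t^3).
d(7*B_t^3/4 - 3*t^3) = (21*B_t/4 - 9*t^2) dt + (21*B_t^2/4) dB_t

Itô's formula for f(t, x): d f(t, B_t) = (f_t + (1/2) f_xx) dt + f_x dB_t. Compute partials of f(t, x) = -3*t^3 + 7*x^3/4:
  f_t(t,x)  = -9*t^2
  f_x(t,x)  = 21*x^2/4
  f_xx(t,x) = 21*x/2
Assemble drift = f_t + (1/2) f_xx = -9*t^2 + 21*x/4 and diffusion = f_x = 21*x^2/4. Substituting x = B_t:
  d(7*B_t^3/4 - 3*t^3) = (21*B_t/4 - 9*t^2) dt + (21*B_t^2/4) dB_t.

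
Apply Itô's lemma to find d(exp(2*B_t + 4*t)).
d(exp(2*B_t + 4*t)) = (6*exp(2*B_t + 4*t)) dt + (2*exp(2*B_t + 4*t)) dB_t

Itô's formula for f(t, x): d f(t, B_t) = (f_t + (1/2) f_xx) dt + f_x dB_t. Compute partials of f(t, x) = exp(4*t + 2*x):
  f_t(t,x)  = 4*exp(4*t + 2*x)
  f_x(t,x)  = 2*exp(4*t + 2*x)
  f_xx(t,x) = 4*exp(4*t + 2*x)
Assemble drift = f_t + (1/2) f_xx = 6*exp(4*t + 2*x) and diffusion = f_x = 2*exp(4*t + 2*x). Substituting x = B_t:
  d(exp(2*B_t + 4*t)) = (6*exp(2*B_t + 4*t)) dt + (2*exp(2*B_t + 4*t)) dB_t.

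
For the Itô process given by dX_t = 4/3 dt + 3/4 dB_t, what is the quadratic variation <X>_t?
<X>_t = 9*t/16

For an Itô process dX_t = a(t) dt + b(t) dB_t, the quadratic variation is <X>_t = int_0^t b(s)^2 ds (the drift term does not contribute). Here b(s) = 3/4, so
  b(s)^2 = 9/16.
Integrating from 0 to t:
  <X>_t = int_0^t (9/16) ds = 9*t/16.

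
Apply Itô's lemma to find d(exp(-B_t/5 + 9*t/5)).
d(exp(-B_t/5 + 9*t/5)) = (91*exp(-B_t/5 + 9*t/5)/50) dt + (-exp(-B_t/5 + 9*t/5)/5) dB_t

Itô's formula for f(t, x): d f(t, B_t) = (f_t + (1/2) f_xx) dt + f_x dB_t. Compute partials of f(t, x) = exp(9*t/5 - x/5):
  f_t(t,x)  = 9*exp(9*t/5 - x/5)/5
  f_x(t,x)  = -exp(9*t/5 - x/5)/5
  f_xx(t,x) = exp(9*t/5 - x/5)/25
Assemble drift = f_t + (1/2) f_xx = 91*exp(9*t/5 - x/5)/50 and diffusion = f_x = -exp(9*t/5 - x/5)/5. Substituting x = B_t:
  d(exp(-B_t/5 + 9*t/5)) = (91*exp(-B_t/5 + 9*t/5)/50) dt + (-exp(-B_t/5 + 9*t/5)/5) dB_t.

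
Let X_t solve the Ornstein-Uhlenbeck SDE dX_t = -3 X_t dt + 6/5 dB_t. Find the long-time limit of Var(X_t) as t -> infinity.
lim Var(X_t) = 6/25

The OU SDE dX = -theta X dt + sigma dB admits the integrating factor exp(theta t): d(exp(theta t) X_t) = sigma exp(theta t) dB_t. Integrating from 0 to t gives X_t = x_0 * exp(-theta t) + sigma * int_0^t exp(-theta (t-s)) dB_s for any initial x_0. The Itô integral has variance (by the Itô isometry) sigma^2 * int_0^t exp(-2 theta (t - s)) ds = sigma^2 * (1 - exp(-2 theta t)) / (2 theta), independent of x_0.
With theta = 3, sigma = 6/5:
  Var(X_t) = (6/5)^2 * (1 - exp(-2*3 t)) / (2 * 3) = 6/25 - 6*exp(-6*t)/25.
As t -> infinity, exp(-2*3 t) -> 0, so the stationary variance is sigma^2 / (2 theta) = 6/25.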